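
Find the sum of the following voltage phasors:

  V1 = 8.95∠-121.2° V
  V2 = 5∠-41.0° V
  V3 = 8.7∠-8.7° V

Step 1 — Convert each phasor to rectangular form:
  V1 = 8.95·(cos(-121.2°) + j·sin(-121.2°)) = -4.636 - j7.656 V
  V2 = 5·(cos(-41.0°) + j·sin(-41.0°)) = 3.774 - j3.28 V
  V3 = 8.7·(cos(-8.7°) + j·sin(-8.7°)) = 8.6 - j1.316 V
Step 2 — Sum components: V_total = 7.737 - j12.25 V.
Step 3 — Convert to polar: |V_total| = 14.49 V, ∠V_total = -57.7°.

V_total = 14.49∠-57.7° V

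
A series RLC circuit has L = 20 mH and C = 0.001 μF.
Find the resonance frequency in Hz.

Step 1 — Resonance condition Im(Z)=0 gives ω₀ = 1/√(LC).
Step 2 — ω₀ = 1/√(0.02·1e-09) = 2.236e+05 rad/s.
Step 3 — f₀ = ω₀/(2π) = 3.559e+04 Hz.

f₀ = 3.559e+04 Hz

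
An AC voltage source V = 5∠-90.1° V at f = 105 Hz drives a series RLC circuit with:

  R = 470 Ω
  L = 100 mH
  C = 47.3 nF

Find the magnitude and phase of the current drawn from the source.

Step 1 — Angular frequency: ω = 2π·f = 2π·105 = 659.7 rad/s.
Step 2 — Component impedances:
  R: Z = R = 470 Ω
  L: Z = jωL = j·659.7·0.1 = 0 + j65.97 Ω
  C: Z = 1/(jωC) = -j/(ω·C) = 0 - j3.205e+04 Ω
Step 3 — Series combination: Z_total = R + L + C = 470 - j3.198e+04 Ω = 3.198e+04∠-89.2° Ω.
Step 4 — Source phasor: V = 5∠-90.1° V = -0.008727 - j5 V.
Step 5 — Ohm's law: I = V / Z_total = (-0.008727 - j5) / (470 - j3.198e+04) = 0.0001563 - j2.57e-06 A.
Step 6 — Convert to polar: |I| = 0.0001563 A, ∠I = -0.9°.

I = 0.0001563∠-0.9° A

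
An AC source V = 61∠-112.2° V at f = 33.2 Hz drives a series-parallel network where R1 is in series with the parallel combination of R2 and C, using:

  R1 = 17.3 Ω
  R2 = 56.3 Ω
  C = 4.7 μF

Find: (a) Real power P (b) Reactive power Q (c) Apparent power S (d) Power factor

Step 1 — Angular frequency: ω = 2π·f = 2π·33.2 = 208.6 rad/s.
Step 2 — Component impedances:
  R1: Z = R = 17.3 Ω
  R2: Z = R = 56.3 Ω
  C: Z = 1/(jωC) = -j/(ω·C) = 0 - j1020 Ω
Step 3 — Parallel branch: R2 || C = 1/(1/R2 + 1/C) = 56.13 - j3.098 Ω.
Step 4 — Series with R1: Z_total = R1 + (R2 || C) = 73.43 - j3.098 Ω = 73.49∠-2.4° Ω.
Step 5 — Source phasor: V = 61∠-112.2° V = -23.05 - j56.48 V.
Step 6 — Current: I = V / Z = -0.2809 - j0.781 A = 0.83∠-109.8° A.
Step 7 — Complex power: S = V·I* = 50.58 - j2.134 VA.
Step 8 — Real power: P = Re(S) = 50.58 W.
Step 9 — Reactive power: Q = Im(S) = -2.134 VAR.
Step 10 — Apparent power: |S| = 50.63 VA.
Step 11 — Power factor: PF = P/|S| = 0.9991 (leading).

(a) P = 50.58 W  (b) Q = -2.134 VAR  (c) S = 50.63 VA  (d) PF = 0.9991 (leading)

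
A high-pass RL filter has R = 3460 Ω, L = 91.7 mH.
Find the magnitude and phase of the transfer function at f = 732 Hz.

Step 1 — Angular frequency: ω = 2π·732 = 4599 rad/s.
Step 2 — Transfer function: H(jω) = jωL/(R + jωL).
Step 3 — Numerator jωL = j·421.8; denominator R + jωL = 3460 + j421.8.
Step 4 — H = 0.01464 + j0.1201.
Step 5 — Magnitude: |H| = 0.121 (-18.3 dB); phase: φ = 83.1°.

|H| = 0.121 (-18.3 dB), φ = 83.1°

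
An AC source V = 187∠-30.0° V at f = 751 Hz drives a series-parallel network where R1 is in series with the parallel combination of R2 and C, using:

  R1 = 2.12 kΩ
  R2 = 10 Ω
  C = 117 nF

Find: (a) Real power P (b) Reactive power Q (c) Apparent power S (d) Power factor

Step 1 — Angular frequency: ω = 2π·f = 2π·751 = 4719 rad/s.
Step 2 — Component impedances:
  R1: Z = R = 2120 Ω
  R2: Z = R = 10 Ω
  C: Z = 1/(jωC) = -j/(ω·C) = 0 - j1811 Ω
Step 3 — Parallel branch: R2 || C = 1/(1/R2 + 1/C) = 10 - j0.05521 Ω.
Step 4 — Series with R1: Z_total = R1 + (R2 || C) = 2130 - j0.05521 Ω = 2130∠-0.0° Ω.
Step 5 — Source phasor: V = 187∠-30.0° V = 161.9 - j93.5 V.
Step 6 — Current: I = V / Z = 0.07603 - j0.04389 A = 0.08779∠-30.0° A.
Step 7 — Complex power: S = V·I* = 16.42 - j0.0004255 VA.
Step 8 — Real power: P = Re(S) = 16.42 W.
Step 9 — Reactive power: Q = Im(S) = -0.0004255 VAR.
Step 10 — Apparent power: |S| = 16.42 VA.
Step 11 — Power factor: PF = P/|S| = 1 (leading).

(a) P = 16.42 W  (b) Q = -0.0004255 VAR  (c) S = 16.42 VA  (d) PF = 1 (leading)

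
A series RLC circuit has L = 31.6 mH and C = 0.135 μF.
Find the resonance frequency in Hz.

Step 1 — Resonance condition Im(Z)=0 gives ω₀ = 1/√(LC).
Step 2 — ω₀ = 1/√(0.0316·1.35e-07) = 1.531e+04 rad/s.
Step 3 — f₀ = ω₀/(2π) = 2437 Hz.

f₀ = 2437 Hz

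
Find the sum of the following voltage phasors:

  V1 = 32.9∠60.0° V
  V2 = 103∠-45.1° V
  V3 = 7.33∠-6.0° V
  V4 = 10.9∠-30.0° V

Step 1 — Convert each phasor to rectangular form:
  V1 = 32.9·(cos(60.0°) + j·sin(60.0°)) = 16.45 + j28.49 V
  V2 = 103·(cos(-45.1°) + j·sin(-45.1°)) = 72.7 - j72.96 V
  V3 = 7.33·(cos(-6.0°) + j·sin(-6.0°)) = 7.29 - j0.7662 V
  V4 = 10.9·(cos(-30.0°) + j·sin(-30.0°)) = 9.44 - j5.45 V
Step 2 — Sum components: V_total = 105.9 - j50.68 V.
Step 3 — Convert to polar: |V_total| = 117.4 V, ∠V_total = -25.6°.

V_total = 117.4∠-25.6° V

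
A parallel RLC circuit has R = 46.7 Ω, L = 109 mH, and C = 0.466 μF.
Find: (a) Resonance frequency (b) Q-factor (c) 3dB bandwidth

Step 1 — Resonance: ω₀ = 1/√(LC) = 1/√(0.109·4.66e-07) = 4437 rad/s.
Step 2 — f₀ = ω₀/(2π) = 706.2 Hz.
Step 3 — Parallel Q: Q = R/(ω₀L) = 46.7/(4437·0.109) = 0.09656.
Step 4 — Bandwidth: Δω = ω₀/Q = 4.595e+04 rad/s; BW = Δω/(2π) = 7313 Hz.

(a) f₀ = 706.2 Hz  (b) Q = 0.09656  (c) BW = 7313 Hz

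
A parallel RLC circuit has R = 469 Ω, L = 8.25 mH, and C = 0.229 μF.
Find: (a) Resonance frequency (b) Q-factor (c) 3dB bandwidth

Step 1 — Resonance: ω₀ = 1/√(LC) = 1/√(0.00825·2.29e-07) = 2.301e+04 rad/s.
Step 2 — f₀ = ω₀/(2π) = 3662 Hz.
Step 3 — Parallel Q: Q = R/(ω₀L) = 469/(2.301e+04·0.00825) = 2.471.
Step 4 — Bandwidth: Δω = ω₀/Q = 9311 rad/s; BW = Δω/(2π) = 1482 Hz.

(a) f₀ = 3662 Hz  (b) Q = 2.471  (c) BW = 1482 Hz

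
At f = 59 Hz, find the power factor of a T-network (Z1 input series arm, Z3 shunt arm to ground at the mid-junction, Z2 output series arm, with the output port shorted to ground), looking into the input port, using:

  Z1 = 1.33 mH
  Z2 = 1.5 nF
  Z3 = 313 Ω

Step 1 — Angular frequency: ω = 2π·f = 2π·59 = 370.7 rad/s.
Step 2 — Component impedances:
  Z1: Z = jωL = j·370.7·0.00133 = 0 + j0.493 Ω
  Z2: Z = 1/(jωC) = -j/(ω·C) = 0 - j1.798e+06 Ω
  Z3: Z = R = 313 Ω
Step 3 — With the output port shorted to ground, the output series arm Z2 runs from the junction to ground; the shunt arm Z3 also runs from the junction to ground. They appear in parallel: Z3 || Z2 = 313 - j0.05448 Ω.
Step 4 — Series with input arm Z1: Z_in = Z1 + (Z3 || Z2) = 313 + j0.4386 Ω = 313∠0.1° Ω.
Step 5 — Power factor: PF = cos(φ) = Re(Z)/|Z| = 313/313 = 1.
Step 6 — Type: Im(Z) = 0.4386 ⇒ lagging (phase φ = 0.1°).

PF = 1 (lagging, φ = 0.1°)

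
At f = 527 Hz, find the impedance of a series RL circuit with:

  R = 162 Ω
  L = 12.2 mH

Step 1 — Angular frequency: ω = 2π·f = 2π·527 = 3311 rad/s.
Step 2 — Component impedances:
  R: Z = R = 162 Ω
  L: Z = jωL = j·3311·0.0122 = 0 + j40.4 Ω
Step 3 — Series combination: Z_total = R + L = 162 + j40.4 Ω = 167∠14.0° Ω.

Z = 162 + j40.4 Ω = 167∠14.0° Ω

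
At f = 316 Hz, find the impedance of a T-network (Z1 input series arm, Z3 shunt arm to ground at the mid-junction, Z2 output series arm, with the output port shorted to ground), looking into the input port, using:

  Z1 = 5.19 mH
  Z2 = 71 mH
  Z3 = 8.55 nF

Step 1 — Angular frequency: ω = 2π·f = 2π·316 = 1985 rad/s.
Step 2 — Component impedances:
  Z1: Z = jωL = j·1985·0.00519 = 0 + j10.3 Ω
  Z2: Z = jωL = j·1985·0.071 = 0 + j141 Ω
  Z3: Z = 1/(jωC) = -j/(ω·C) = 0 - j5.891e+04 Ω
Step 3 — With the output port shorted to ground, the output series arm Z2 runs from the junction to ground; the shunt arm Z3 also runs from the junction to ground. They appear in parallel: Z3 || Z2 = 0 + j141.3 Ω.
Step 4 — Series with input arm Z1: Z_in = Z1 + (Z3 || Z2) = 0 + j151.6 Ω = 151.6∠90.0° Ω.

Z = 0 + j151.6 Ω = 151.6∠90.0° Ω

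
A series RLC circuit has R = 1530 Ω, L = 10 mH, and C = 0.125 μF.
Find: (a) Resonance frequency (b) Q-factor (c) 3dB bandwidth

Step 1 — Resonance: ω₀ = 1/√(LC) = 1/√(0.01·1.25e-07) = 2.828e+04 rad/s.
Step 2 — f₀ = ω₀/(2π) = 4502 Hz.
Step 3 — Series Q: Q = ω₀L/R = 2.828e+04·0.01/1530 = 0.1849.
Step 4 — Bandwidth: Δω = ω₀/Q = 1.53e+05 rad/s; BW = Δω/(2π) = 2.435e+04 Hz.

(a) f₀ = 4502 Hz  (b) Q = 0.1849  (c) BW = 2.435e+04 Hz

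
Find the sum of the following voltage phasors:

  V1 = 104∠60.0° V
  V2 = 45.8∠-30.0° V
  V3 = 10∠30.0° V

Step 1 — Convert each phasor to rectangular form:
  V1 = 104·(cos(60.0°) + j·sin(60.0°)) = 52 + j90.07 V
  V2 = 45.8·(cos(-30.0°) + j·sin(-30.0°)) = 39.66 - j22.9 V
  V3 = 10·(cos(30.0°) + j·sin(30.0°)) = 8.66 + j5 V
Step 2 — Sum components: V_total = 100.3 + j72.17 V.
Step 3 — Convert to polar: |V_total| = 123.6 V, ∠V_total = 35.7°.

V_total = 123.6∠35.7° V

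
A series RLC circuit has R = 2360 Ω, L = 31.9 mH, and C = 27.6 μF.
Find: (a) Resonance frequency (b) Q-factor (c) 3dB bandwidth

Step 1 — Resonance: ω₀ = 1/√(LC) = 1/√(0.0319·2.76e-05) = 1066 rad/s.
Step 2 — f₀ = ω₀/(2π) = 169.6 Hz.
Step 3 — Series Q: Q = ω₀L/R = 1066·0.0319/2360 = 0.01441.
Step 4 — Bandwidth: Δω = ω₀/Q = 7.398e+04 rad/s; BW = Δω/(2π) = 1.177e+04 Hz.

(a) f₀ = 169.6 Hz  (b) Q = 0.01441  (c) BW = 1.177e+04 Hz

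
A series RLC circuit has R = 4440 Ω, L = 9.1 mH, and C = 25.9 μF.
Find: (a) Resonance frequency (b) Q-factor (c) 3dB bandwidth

Step 1 — Resonance condition Im(Z)=0 gives ω₀ = 1/√(LC).
Step 2 — ω₀ = 1/√(0.0091·2.59e-05) = 2060 rad/s.
Step 3 — f₀ = ω₀/(2π) = 327.8 Hz.
Step 4 — Series Q: Q = ω₀L/R = 2060·0.0091/4440 = 0.004222.
Step 5 — 3dB bandwidth: Δω = ω₀/Q = 4.879e+05 rad/s; BW = Δω/(2π) = 7.765e+04 Hz.

(a) f₀ = 327.8 Hz  (b) Q = 0.004222  (c) BW = 7.765e+04 Hz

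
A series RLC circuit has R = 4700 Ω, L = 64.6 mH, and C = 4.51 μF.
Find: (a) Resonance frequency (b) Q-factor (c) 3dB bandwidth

Step 1 — Resonance: ω₀ = 1/√(LC) = 1/√(0.0646·4.51e-06) = 1853 rad/s.
Step 2 — f₀ = ω₀/(2π) = 294.9 Hz.
Step 3 — Series Q: Q = ω₀L/R = 1853·0.0646/4700 = 0.02546.
Step 4 — Bandwidth: Δω = ω₀/Q = 7.276e+04 rad/s; BW = Δω/(2π) = 1.158e+04 Hz.

(a) f₀ = 294.9 Hz  (b) Q = 0.02546  (c) BW = 1.158e+04 Hz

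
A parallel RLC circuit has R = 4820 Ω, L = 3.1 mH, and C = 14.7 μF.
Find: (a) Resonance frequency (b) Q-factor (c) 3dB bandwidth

Step 1 — Resonance: ω₀ = 1/√(LC) = 1/√(0.0031·1.47e-05) = 4684 rad/s.
Step 2 — f₀ = ω₀/(2π) = 745.6 Hz.
Step 3 — Parallel Q: Q = R/(ω₀L) = 4820/(4684·0.0031) = 331.9.
Step 4 — Bandwidth: Δω = ω₀/Q = 14.11 rad/s; BW = Δω/(2π) = 2.246 Hz.

(a) f₀ = 745.6 Hz  (b) Q = 331.9  (c) BW = 2.246 Hz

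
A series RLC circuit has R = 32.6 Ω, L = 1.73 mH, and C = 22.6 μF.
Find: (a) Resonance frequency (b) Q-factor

Step 1 — Resonance condition Im(Z)=0 gives ω₀ = 1/√(LC).
Step 2 — ω₀ = 1/√(0.00173·2.26e-05) = 5057 rad/s.
Step 3 — f₀ = ω₀/(2π) = 804.9 Hz.
Step 4 — Series Q: Q = ω₀L/R = 5057·0.00173/32.6 = 0.2684.

(a) f₀ = 804.9 Hz  (b) Q = 0.2684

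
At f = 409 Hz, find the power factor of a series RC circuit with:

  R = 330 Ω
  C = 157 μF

Step 1 — Angular frequency: ω = 2π·f = 2π·409 = 2570 rad/s.
Step 2 — Component impedances:
  R: Z = R = 330 Ω
  C: Z = 1/(jωC) = -j/(ω·C) = 0 - j2.479 Ω
Step 3 — Series combination: Z_total = R + C = 330 - j2.479 Ω = 330∠-0.4° Ω.
Step 4 — Power factor: PF = cos(φ) = Re(Z)/|Z| = 330/330 = 1.
Step 5 — Type: Im(Z) = -2.479 ⇒ leading (phase φ = -0.4°).

PF = 1 (leading, φ = -0.4°)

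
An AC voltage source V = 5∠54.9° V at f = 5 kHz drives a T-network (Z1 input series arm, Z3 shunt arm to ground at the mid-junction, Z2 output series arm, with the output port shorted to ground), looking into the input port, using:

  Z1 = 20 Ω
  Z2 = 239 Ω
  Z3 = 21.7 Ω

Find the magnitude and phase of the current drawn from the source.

Step 1 — Angular frequency: ω = 2π·f = 2π·5000 = 3.142e+04 rad/s.
Step 2 — Component impedances:
  Z1: Z = R = 20 Ω
  Z2: Z = R = 239 Ω
  Z3: Z = R = 21.7 Ω
Step 3 — With the output port shorted to ground, the output series arm Z2 runs from the junction to ground; the shunt arm Z3 also runs from the junction to ground. They appear in parallel: Z3 || Z2 = 19.89 Ω.
Step 4 — Series with input arm Z1: Z_in = Z1 + (Z3 || Z2) = 39.89 Ω = 39.89∠0.0° Ω.
Step 5 — Source phasor: V = 5∠54.9° V = 2.875 + j4.091 V.
Step 6 — Ohm's law: I = V / Z_total = (2.875 + j4.091) / (39.89) = 0.07207 + j0.1025 A.
Step 7 — Convert to polar: |I| = 0.1253 A, ∠I = 54.9°.

I = 0.1253∠54.9° A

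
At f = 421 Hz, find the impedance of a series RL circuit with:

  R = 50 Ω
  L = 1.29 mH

Step 1 — Angular frequency: ω = 2π·f = 2π·421 = 2645 rad/s.
Step 2 — Component impedances:
  R: Z = R = 50 Ω
  L: Z = jωL = j·2645·0.00129 = 0 + j3.412 Ω
Step 3 — Series combination: Z_total = R + L = 50 + j3.412 Ω = 50.12∠3.9° Ω.

Z = 50 + j3.412 Ω = 50.12∠3.9° Ω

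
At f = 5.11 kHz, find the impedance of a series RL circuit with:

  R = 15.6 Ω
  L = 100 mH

Step 1 — Angular frequency: ω = 2π·f = 2π·5110 = 3.211e+04 rad/s.
Step 2 — Component impedances:
  R: Z = R = 15.6 Ω
  L: Z = jωL = j·3.211e+04·0.1 = 0 + j3211 Ω
Step 3 — Series combination: Z_total = R + L = 15.6 + j3211 Ω = 3211∠89.7° Ω.

Z = 15.6 + j3211 Ω = 3211∠89.7° Ω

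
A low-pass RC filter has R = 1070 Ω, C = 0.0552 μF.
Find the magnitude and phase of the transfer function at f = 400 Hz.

Step 1 — Angular frequency: ω = 2π·400 = 2513 rad/s.
Step 2 — Transfer function: H(jω) = 1/(1 + jωRC).
Step 3 — Denominator: 1 + jωRC = 1 + j·2513·1070·5.52e-08 = 1 + j0.1484.
Step 4 — H = 0.9784 - j0.1452.
Step 5 — Magnitude: |H| = 0.9892 (-0.1 dB); phase: φ = -8.4°.

|H| = 0.9892 (-0.1 dB), φ = -8.4°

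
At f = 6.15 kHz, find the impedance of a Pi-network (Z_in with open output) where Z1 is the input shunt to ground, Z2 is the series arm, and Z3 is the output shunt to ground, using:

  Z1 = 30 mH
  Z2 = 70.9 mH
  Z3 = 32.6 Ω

Step 1 — Angular frequency: ω = 2π·f = 2π·6150 = 3.864e+04 rad/s.
Step 2 — Component impedances:
  Z1: Z = jωL = j·3.864e+04·0.03 = 0 + j1159 Ω
  Z2: Z = jωL = j·3.864e+04·0.0709 = 0 + j2740 Ω
  Z3: Z = R = 32.6 Ω
Step 3 — With open output, the series arm Z2 and the output shunt Z3 appear in series to ground: Z2 + Z3 = 32.6 + j2740 Ω.
Step 4 — Parallel with input shunt Z1: Z_in = Z1 || (Z2 + Z3) = 2.882 + j814.6 Ω = 814.6∠89.8° Ω.

Z = 2.882 + j814.6 Ω = 814.6∠89.8° Ω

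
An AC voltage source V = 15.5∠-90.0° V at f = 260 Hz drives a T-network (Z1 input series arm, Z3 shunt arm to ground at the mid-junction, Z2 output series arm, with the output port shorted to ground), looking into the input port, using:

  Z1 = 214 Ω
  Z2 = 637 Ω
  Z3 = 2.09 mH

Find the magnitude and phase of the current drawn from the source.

Step 1 — Angular frequency: ω = 2π·f = 2π·260 = 1634 rad/s.
Step 2 — Component impedances:
  Z1: Z = R = 214 Ω
  Z2: Z = R = 637 Ω
  Z3: Z = jωL = j·1634·0.00209 = 0 + j3.414 Ω
Step 3 — With the output port shorted to ground, the output series arm Z2 runs from the junction to ground; the shunt arm Z3 also runs from the junction to ground. They appear in parallel: Z3 || Z2 = 0.0183 + j3.414 Ω.
Step 4 — Series with input arm Z1: Z_in = Z1 + (Z3 || Z2) = 214 + j3.414 Ω = 214∠0.9° Ω.
Step 5 — Source phasor: V = 15.5∠-90.0° V = 0 - j15.5 V.
Step 6 — Ohm's law: I = V / Z_total = (0 - j15.5) / (214 + j3.414) = -0.001155 - j0.07241 A.
Step 7 — Convert to polar: |I| = 0.07241 A, ∠I = -90.9°.

I = 0.07241∠-90.9° A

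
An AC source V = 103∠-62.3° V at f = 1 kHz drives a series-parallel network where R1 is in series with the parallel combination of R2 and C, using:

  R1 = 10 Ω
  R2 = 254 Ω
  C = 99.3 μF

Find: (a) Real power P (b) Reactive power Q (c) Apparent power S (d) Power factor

Step 1 — Angular frequency: ω = 2π·f = 2π·1000 = 6283 rad/s.
Step 2 — Component impedances:
  R1: Z = R = 10 Ω
  R2: Z = R = 254 Ω
  C: Z = 1/(jωC) = -j/(ω·C) = 0 - j1.603 Ω
Step 3 — Parallel branch: R2 || C = 1/(1/R2 + 1/C) = 0.01011 - j1.603 Ω.
Step 4 — Series with R1: Z_total = R1 + (R2 || C) = 10.01 - j1.603 Ω = 10.14∠-9.1° Ω.
Step 5 — Source phasor: V = 103∠-62.3° V = 47.88 - j91.2 V.
Step 6 — Current: I = V / Z = 6.086 - j8.136 A = 10.16∠-53.2° A.
Step 7 — Complex power: S = V·I* = 1033 - j165.4 VA.
Step 8 — Real power: P = Re(S) = 1033 W.
Step 9 — Reactive power: Q = Im(S) = -165.4 VAR.
Step 10 — Apparent power: |S| = 1046 VA.
Step 11 — Power factor: PF = P/|S| = 0.9874 (leading).

(a) P = 1033 W  (b) Q = -165.4 VAR  (c) S = 1046 VA  (d) PF = 0.9874 (leading)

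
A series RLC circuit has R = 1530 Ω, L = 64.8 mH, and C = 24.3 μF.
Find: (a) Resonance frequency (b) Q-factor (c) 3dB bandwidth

Step 1 — Resonance condition Im(Z)=0 gives ω₀ = 1/√(LC).
Step 2 — ω₀ = 1/√(0.0648·2.43e-05) = 796.9 rad/s.
Step 3 — f₀ = ω₀/(2π) = 126.8 Hz.
Step 4 — Series Q: Q = ω₀L/R = 796.9·0.0648/1530 = 0.03375.
Step 5 — 3dB bandwidth: Δω = ω₀/Q = 2.361e+04 rad/s; BW = Δω/(2π) = 3758 Hz.

(a) f₀ = 126.8 Hz  (b) Q = 0.03375  (c) BW = 3758 Hz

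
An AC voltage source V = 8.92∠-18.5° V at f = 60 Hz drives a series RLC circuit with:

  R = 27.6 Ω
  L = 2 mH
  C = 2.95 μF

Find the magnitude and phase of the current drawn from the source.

Step 1 — Angular frequency: ω = 2π·f = 2π·60 = 377 rad/s.
Step 2 — Component impedances:
  R: Z = R = 27.6 Ω
  L: Z = jωL = j·377·0.002 = 0 + j0.754 Ω
  C: Z = 1/(jωC) = -j/(ω·C) = 0 - j899.2 Ω
Step 3 — Series combination: Z_total = R + L + C = 27.6 - j898.4 Ω = 898.9∠-88.2° Ω.
Step 4 — Source phasor: V = 8.92∠-18.5° V = 8.459 - j2.83 V.
Step 5 — Ohm's law: I = V / Z_total = (8.459 - j2.83) / (27.6 - j898.4) = 0.003436 + j0.00931 A.
Step 6 — Convert to polar: |I| = 0.009924 A, ∠I = 69.7°.

I = 0.009924∠69.7° A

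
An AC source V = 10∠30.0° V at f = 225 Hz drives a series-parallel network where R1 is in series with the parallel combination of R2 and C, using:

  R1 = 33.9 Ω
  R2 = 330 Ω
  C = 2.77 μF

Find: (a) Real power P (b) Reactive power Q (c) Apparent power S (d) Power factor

Step 1 — Angular frequency: ω = 2π·f = 2π·225 = 1414 rad/s.
Step 2 — Component impedances:
  R1: Z = R = 33.9 Ω
  R2: Z = R = 330 Ω
  C: Z = 1/(jωC) = -j/(ω·C) = 0 - j255.4 Ω
Step 3 — Parallel branch: R2 || C = 1/(1/R2 + 1/C) = 123.6 - j159.7 Ω.
Step 4 — Series with R1: Z_total = R1 + (R2 || C) = 157.5 - j159.7 Ω = 224.3∠-45.4° Ω.
Step 5 — Source phasor: V = 10∠30.0° V = 8.66 + j5 V.
Step 6 — Current: I = V / Z = 0.01124 + j0.04314 A = 0.04458∠75.4° A.
Step 7 — Complex power: S = V·I* = 0.313 - j0.3174 VA.
Step 8 — Real power: P = Re(S) = 0.313 W.
Step 9 — Reactive power: Q = Im(S) = -0.3174 VAR.
Step 10 — Apparent power: |S| = 0.4458 VA.
Step 11 — Power factor: PF = P/|S| = 0.7021 (leading).

(a) P = 0.313 W  (b) Q = -0.3174 VAR  (c) S = 0.4458 VA  (d) PF = 0.7021 (leading)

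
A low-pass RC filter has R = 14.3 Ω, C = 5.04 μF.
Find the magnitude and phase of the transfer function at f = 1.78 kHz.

Step 1 — Angular frequency: ω = 2π·1780 = 1.118e+04 rad/s.
Step 2 — Transfer function: H(jω) = 1/(1 + jωRC).
Step 3 — Denominator: 1 + jωRC = 1 + j·1.118e+04·14.3·5.04e-06 = 1 + j0.8061.
Step 4 — H = 0.6062 - j0.4886.
Step 5 — Magnitude: |H| = 0.7786 (-2.2 dB); phase: φ = -38.9°.

|H| = 0.7786 (-2.2 dB), φ = -38.9°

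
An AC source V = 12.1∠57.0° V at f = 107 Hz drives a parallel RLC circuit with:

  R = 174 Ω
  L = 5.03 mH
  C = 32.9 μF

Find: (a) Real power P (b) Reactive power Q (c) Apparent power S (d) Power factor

Step 1 — Angular frequency: ω = 2π·f = 2π·107 = 672.3 rad/s.
Step 2 — Component impedances:
  R: Z = R = 174 Ω
  L: Z = jωL = j·672.3·0.00503 = 0 + j3.382 Ω
  C: Z = 1/(jωC) = -j/(ω·C) = 0 - j45.21 Ω
Step 3 — Parallel combination: 1/Z_total = 1/R + 1/L + 1/C; Z_total = 0.07674 + j3.653 Ω = 3.654∠88.8° Ω.
Step 4 — Source phasor: V = 12.1∠57.0° V = 6.59 + j10.15 V.
Step 5 — Current: I = V / Z = 2.814 - j1.745 A = 3.311∠-31.8° A.
Step 6 — Complex power: S = V·I* = 0.8414 + j40.06 VA.
Step 7 — Real power: P = Re(S) = 0.8414 W.
Step 8 — Reactive power: Q = Im(S) = 40.06 VAR.
Step 9 — Apparent power: |S| = 40.07 VA.
Step 10 — Power factor: PF = P/|S| = 0.021 (lagging).

(a) P = 0.8414 W  (b) Q = 40.06 VAR  (c) S = 40.07 VA  (d) PF = 0.021 (lagging)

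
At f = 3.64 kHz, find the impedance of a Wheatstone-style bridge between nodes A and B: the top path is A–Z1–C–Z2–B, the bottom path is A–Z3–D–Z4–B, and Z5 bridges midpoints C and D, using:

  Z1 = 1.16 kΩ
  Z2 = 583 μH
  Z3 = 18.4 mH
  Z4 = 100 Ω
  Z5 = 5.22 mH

Step 1 — Angular frequency: ω = 2π·f = 2π·3640 = 2.287e+04 rad/s.
Step 2 — Component impedances:
  Z1: Z = R = 1160 Ω
  Z2: Z = jωL = j·2.287e+04·0.000583 = 0 + j13.33 Ω
  Z3: Z = jωL = j·2.287e+04·0.0184 = 0 + j420.8 Ω
  Z4: Z = R = 100 Ω
  Z5: Z = jωL = j·2.287e+04·0.00522 = 0 + j119.4 Ω
Step 3 — Bridge requires nodal analysis (the Z5 bridge couples midpoints C and D, so the two paths cannot be reduced to a simple series/parallel combination). Setting node B to ground and injecting 1 A at node A, the 3-node admittance system at A, C, D solves to V_A = Z_AB = 200.9 + j371.5 Ω = 422.4∠61.6° Ω.

Z = 200.9 + j371.5 Ω = 422.4∠61.6° Ω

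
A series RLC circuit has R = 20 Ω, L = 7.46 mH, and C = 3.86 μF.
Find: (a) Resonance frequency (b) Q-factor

Step 1 — Resonance condition Im(Z)=0 gives ω₀ = 1/√(LC).
Step 2 — ω₀ = 1/√(0.00746·3.86e-06) = 5893 rad/s.
Step 3 — f₀ = ω₀/(2π) = 937.9 Hz.
Step 4 — Series Q: Q = ω₀L/R = 5893·0.00746/20 = 2.198.

(a) f₀ = 937.9 Hz  (b) Q = 2.198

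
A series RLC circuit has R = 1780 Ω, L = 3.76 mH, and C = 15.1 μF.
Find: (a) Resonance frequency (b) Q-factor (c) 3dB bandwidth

Step 1 — Resonance condition Im(Z)=0 gives ω₀ = 1/√(LC).
Step 2 — ω₀ = 1/√(0.00376·1.51e-05) = 4197 rad/s.
Step 3 — f₀ = ω₀/(2π) = 667.9 Hz.
Step 4 — Series Q: Q = ω₀L/R = 4197·0.00376/1780 = 0.008865.
Step 5 — 3dB bandwidth: Δω = ω₀/Q = 4.734e+05 rad/s; BW = Δω/(2π) = 7.534e+04 Hz.

(a) f₀ = 667.9 Hz  (b) Q = 0.008865  (c) BW = 7.534e+04 Hz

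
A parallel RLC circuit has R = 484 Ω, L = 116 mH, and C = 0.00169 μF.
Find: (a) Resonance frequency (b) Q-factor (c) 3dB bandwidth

Step 1 — Resonance: ω₀ = 1/√(LC) = 1/√(0.116·1.69e-09) = 7.142e+04 rad/s.
Step 2 — f₀ = ω₀/(2π) = 1.137e+04 Hz.
Step 3 — Parallel Q: Q = R/(ω₀L) = 484/(7.142e+04·0.116) = 0.05842.
Step 4 — Bandwidth: Δω = ω₀/Q = 1.223e+06 rad/s; BW = Δω/(2π) = 1.946e+05 Hz.

(a) f₀ = 1.137e+04 Hz  (b) Q = 0.05842  (c) BW = 1.946e+05 Hz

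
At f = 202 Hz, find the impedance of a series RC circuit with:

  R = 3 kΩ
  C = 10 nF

Step 1 — Angular frequency: ω = 2π·f = 2π·202 = 1269 rad/s.
Step 2 — Component impedances:
  R: Z = R = 3000 Ω
  C: Z = 1/(jωC) = -j/(ω·C) = 0 - j7.879e+04 Ω
Step 3 — Series combination: Z_total = R + C = 3000 - j7.879e+04 Ω = 7.885e+04∠-87.8° Ω.

Z = 3000 - j7.879e+04 Ω = 7.885e+04∠-87.8° Ω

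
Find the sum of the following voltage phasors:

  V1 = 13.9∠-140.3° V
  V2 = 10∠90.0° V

Step 1 — Convert each phasor to rectangular form:
  V1 = 13.9·(cos(-140.3°) + j·sin(-140.3°)) = -10.69 - j8.879 V
  V2 = 10·(cos(90.0°) + j·sin(90.0°)) = 0 + j10 V
Step 2 — Sum components: V_total = -10.69 + j1.121 V.
Step 3 — Convert to polar: |V_total| = 10.75 V, ∠V_total = 174.0°.

V_total = 10.75∠174.0° V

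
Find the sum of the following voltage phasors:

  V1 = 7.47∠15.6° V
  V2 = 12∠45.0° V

Step 1 — Convert each phasor to rectangular form:
  V1 = 7.47·(cos(15.6°) + j·sin(15.6°)) = 7.195 + j2.009 V
  V2 = 12·(cos(45.0°) + j·sin(45.0°)) = 8.485 + j8.485 V
Step 2 — Sum components: V_total = 15.68 + j10.49 V.
Step 3 — Convert to polar: |V_total| = 18.87 V, ∠V_total = 33.8°.

V_total = 18.87∠33.8° V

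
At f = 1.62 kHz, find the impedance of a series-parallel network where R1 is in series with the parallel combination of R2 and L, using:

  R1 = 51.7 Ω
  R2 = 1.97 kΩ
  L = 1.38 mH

Step 1 — Angular frequency: ω = 2π·f = 2π·1620 = 1.018e+04 rad/s.
Step 2 — Component impedances:
  R1: Z = R = 51.7 Ω
  R2: Z = R = 1970 Ω
  L: Z = jωL = j·1.018e+04·0.00138 = 0 + j14.05 Ω
Step 3 — Parallel branch: R2 || L = 1/(1/R2 + 1/L) = 0.1002 + j14.05 Ω.
Step 4 — Series with R1: Z_total = R1 + (R2 || L) = 51.8 + j14.05 Ω = 53.67∠15.2° Ω.

Z = 51.8 + j14.05 Ω = 53.67∠15.2° Ω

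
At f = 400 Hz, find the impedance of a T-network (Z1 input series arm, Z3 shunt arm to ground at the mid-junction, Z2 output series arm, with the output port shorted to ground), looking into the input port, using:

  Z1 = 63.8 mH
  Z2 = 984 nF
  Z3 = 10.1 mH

Step 1 — Angular frequency: ω = 2π·f = 2π·400 = 2513 rad/s.
Step 2 — Component impedances:
  Z1: Z = jωL = j·2513·0.0638 = 0 + j160.3 Ω
  Z2: Z = 1/(jωC) = -j/(ω·C) = 0 - j404.4 Ω
  Z3: Z = jωL = j·2513·0.0101 = 0 + j25.38 Ω
Step 3 — With the output port shorted to ground, the output series arm Z2 runs from the junction to ground; the shunt arm Z3 also runs from the junction to ground. They appear in parallel: Z3 || Z2 = 0 + j27.08 Ω.
Step 4 — Series with input arm Z1: Z_in = Z1 + (Z3 || Z2) = 0 + j187.4 Ω = 187.4∠90.0° Ω.

Z = 0 + j187.4 Ω = 187.4∠90.0° Ω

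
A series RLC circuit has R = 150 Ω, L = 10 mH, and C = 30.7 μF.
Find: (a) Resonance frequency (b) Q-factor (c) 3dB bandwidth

Step 1 — Resonance: ω₀ = 1/√(LC) = 1/√(0.01·3.07e-05) = 1805 rad/s.
Step 2 — f₀ = ω₀/(2π) = 287.2 Hz.
Step 3 — Series Q: Q = ω₀L/R = 1805·0.01/150 = 0.1203.
Step 4 — Bandwidth: Δω = ω₀/Q = 1.5e+04 rad/s; BW = Δω/(2π) = 2387 Hz.

(a) f₀ = 287.2 Hz  (b) Q = 0.1203  (c) BW = 2387 Hz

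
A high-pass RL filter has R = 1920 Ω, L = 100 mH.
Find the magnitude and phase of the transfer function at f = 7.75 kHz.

Step 1 — Angular frequency: ω = 2π·7750 = 4.869e+04 rad/s.
Step 2 — Transfer function: H(jω) = jωL/(R + jωL).
Step 3 — Numerator jωL = j·4869; denominator R + jωL = 1920 + j4869.
Step 4 — H = 0.8655 + j0.3412.
Step 5 — Magnitude: |H| = 0.9303 (-0.6 dB); phase: φ = 21.5°.

|H| = 0.9303 (-0.6 dB), φ = 21.5°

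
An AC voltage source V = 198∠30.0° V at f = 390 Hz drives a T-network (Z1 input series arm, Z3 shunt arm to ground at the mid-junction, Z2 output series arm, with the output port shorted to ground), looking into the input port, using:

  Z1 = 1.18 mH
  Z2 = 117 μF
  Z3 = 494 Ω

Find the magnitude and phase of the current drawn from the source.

Step 1 — Angular frequency: ω = 2π·f = 2π·390 = 2450 rad/s.
Step 2 — Component impedances:
  Z1: Z = jωL = j·2450·0.00118 = 0 + j2.892 Ω
  Z2: Z = 1/(jωC) = -j/(ω·C) = 0 - j3.488 Ω
  Z3: Z = R = 494 Ω
Step 3 — With the output port shorted to ground, the output series arm Z2 runs from the junction to ground; the shunt arm Z3 also runs from the junction to ground. They appear in parallel: Z3 || Z2 = 0.02463 - j3.488 Ω.
Step 4 — Series with input arm Z1: Z_in = Z1 + (Z3 || Z2) = 0.02463 - j0.5962 Ω = 0.5968∠-87.6° Ω.
Step 5 — Source phasor: V = 198∠30.0° V = 171.5 + j99 V.
Step 6 — Ohm's law: I = V / Z_total = (171.5 + j99) / (0.02463 - j0.5962) = -153.9 + j293.9 A.
Step 7 — Convert to polar: |I| = 331.8 A, ∠I = 117.6°.

I = 331.8∠117.6° A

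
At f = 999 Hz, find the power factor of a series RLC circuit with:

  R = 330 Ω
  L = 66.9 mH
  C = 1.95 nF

Step 1 — Angular frequency: ω = 2π·f = 2π·999 = 6277 rad/s.
Step 2 — Component impedances:
  R: Z = R = 330 Ω
  L: Z = jωL = j·6277·0.0669 = 0 + j419.9 Ω
  C: Z = 1/(jωC) = -j/(ω·C) = 0 - j8.17e+04 Ω
Step 3 — Series combination: Z_total = R + L + C = 330 - j8.128e+04 Ω = 8.128e+04∠-89.8° Ω.
Step 4 — Power factor: PF = cos(φ) = Re(Z)/|Z| = 330/8.128e+04 = 0.00406.
Step 5 — Type: Im(Z) = -8.128e+04 ⇒ leading (phase φ = -89.8°).

PF = 0.00406 (leading, φ = -89.8°)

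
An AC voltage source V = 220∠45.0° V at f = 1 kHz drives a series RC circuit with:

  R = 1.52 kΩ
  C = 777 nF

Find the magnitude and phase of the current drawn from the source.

Step 1 — Angular frequency: ω = 2π·f = 2π·1000 = 6283 rad/s.
Step 2 — Component impedances:
  R: Z = R = 1520 Ω
  C: Z = 1/(jωC) = -j/(ω·C) = 0 - j204.8 Ω
Step 3 — Series combination: Z_total = R + C = 1520 - j204.8 Ω = 1534∠-7.7° Ω.
Step 4 — Source phasor: V = 220∠45.0° V = 155.6 + j155.6 V.
Step 5 — Ohm's law: I = V / Z_total = (155.6 + j155.6) / (1520 - j204.8) = 0.08697 + j0.1141 A.
Step 6 — Convert to polar: |I| = 0.1434 A, ∠I = 52.7°.

I = 0.1434∠52.7° A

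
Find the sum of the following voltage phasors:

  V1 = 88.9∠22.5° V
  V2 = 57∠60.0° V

Step 1 — Convert each phasor to rectangular form:
  V1 = 88.9·(cos(22.5°) + j·sin(22.5°)) = 82.13 + j34.02 V
  V2 = 57·(cos(60.0°) + j·sin(60.0°)) = 28.5 + j49.36 V
Step 2 — Sum components: V_total = 110.6 + j83.38 V.
Step 3 — Convert to polar: |V_total| = 138.5 V, ∠V_total = 37.0°.

V_total = 138.5∠37.0° V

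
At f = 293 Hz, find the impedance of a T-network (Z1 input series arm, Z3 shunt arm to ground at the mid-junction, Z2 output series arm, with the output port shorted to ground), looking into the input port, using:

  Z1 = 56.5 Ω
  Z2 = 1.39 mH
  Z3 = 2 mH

Step 1 — Angular frequency: ω = 2π·f = 2π·293 = 1841 rad/s.
Step 2 — Component impedances:
  Z1: Z = R = 56.5 Ω
  Z2: Z = jωL = j·1841·0.00139 = 0 + j2.559 Ω
  Z3: Z = jωL = j·1841·0.002 = 0 + j3.682 Ω
Step 3 — With the output port shorted to ground, the output series arm Z2 runs from the junction to ground; the shunt arm Z3 also runs from the junction to ground. They appear in parallel: Z3 || Z2 = 0 + j1.51 Ω.
Step 4 — Series with input arm Z1: Z_in = Z1 + (Z3 || Z2) = 56.5 + j1.51 Ω = 56.52∠1.5° Ω.

Z = 56.5 + j1.51 Ω = 56.52∠1.5° Ω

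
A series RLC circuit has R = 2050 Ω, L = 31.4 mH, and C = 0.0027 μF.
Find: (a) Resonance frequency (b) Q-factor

Step 1 — Resonance condition Im(Z)=0 gives ω₀ = 1/√(LC).
Step 2 — ω₀ = 1/√(0.0314·2.7e-09) = 1.086e+05 rad/s.
Step 3 — f₀ = ω₀/(2π) = 1.729e+04 Hz.
Step 4 — Series Q: Q = ω₀L/R = 1.086e+05·0.0314/2050 = 1.664.

(a) f₀ = 1.729e+04 Hz  (b) Q = 1.664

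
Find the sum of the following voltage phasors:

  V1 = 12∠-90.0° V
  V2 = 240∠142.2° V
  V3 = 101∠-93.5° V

Step 1 — Convert each phasor to rectangular form:
  V1 = 12·(cos(-90.0°) + j·sin(-90.0°)) = 0 - j12 V
  V2 = 240·(cos(142.2°) + j·sin(142.2°)) = -189.6 + j147.1 V
  V3 = 101·(cos(-93.5°) + j·sin(-93.5°)) = -6.166 - j100.8 V
Step 2 — Sum components: V_total = -195.8 + j34.29 V.
Step 3 — Convert to polar: |V_total| = 198.8 V, ∠V_total = 170.1°.

V_total = 198.8∠170.1° V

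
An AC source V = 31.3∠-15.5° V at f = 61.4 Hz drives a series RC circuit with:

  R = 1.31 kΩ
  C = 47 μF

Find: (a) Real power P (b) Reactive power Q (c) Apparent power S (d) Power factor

Step 1 — Angular frequency: ω = 2π·f = 2π·61.4 = 385.8 rad/s.
Step 2 — Component impedances:
  R: Z = R = 1310 Ω
  C: Z = 1/(jωC) = -j/(ω·C) = 0 - j55.15 Ω
Step 3 — Series combination: Z_total = R + C = 1310 - j55.15 Ω = 1311∠-2.4° Ω.
Step 4 — Source phasor: V = 31.3∠-15.5° V = 30.16 - j8.365 V.
Step 5 — Current: I = V / Z = 0.02325 - j0.005406 A = 0.02387∠-13.1° A.
Step 6 — Complex power: S = V·I* = 0.7465 - j0.03143 VA.
Step 7 — Real power: P = Re(S) = 0.7465 W.
Step 8 — Reactive power: Q = Im(S) = -0.03143 VAR.
Step 9 — Apparent power: |S| = 0.7472 VA.
Step 10 — Power factor: PF = P/|S| = 0.9991 (leading).

(a) P = 0.7465 W  (b) Q = -0.03143 VAR  (c) S = 0.7472 VA  (d) PF = 0.9991 (leading)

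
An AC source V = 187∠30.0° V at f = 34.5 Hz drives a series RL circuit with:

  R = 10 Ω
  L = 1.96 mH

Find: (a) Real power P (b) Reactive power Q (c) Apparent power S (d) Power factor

Step 1 — Angular frequency: ω = 2π·f = 2π·34.5 = 216.8 rad/s.
Step 2 — Component impedances:
  R: Z = R = 10 Ω
  L: Z = jωL = j·216.8·0.00196 = 0 + j0.4249 Ω
Step 3 — Series combination: Z_total = R + L = 10 + j0.4249 Ω = 10.01∠2.4° Ω.
Step 4 — Source phasor: V = 187∠30.0° V = 161.9 + j93.5 V.
Step 5 — Current: I = V / Z = 16.56 + j8.646 A = 18.68∠27.6° A.
Step 6 — Complex power: S = V·I* = 3491 + j148.3 VA.
Step 7 — Real power: P = Re(S) = 3491 W.
Step 8 — Reactive power: Q = Im(S) = 148.3 VAR.
Step 9 — Apparent power: |S| = 3494 VA.
Step 10 — Power factor: PF = P/|S| = 0.9991 (lagging).

(a) P = 3491 W  (b) Q = 148.3 VAR  (c) S = 3494 VA  (d) PF = 0.9991 (lagging)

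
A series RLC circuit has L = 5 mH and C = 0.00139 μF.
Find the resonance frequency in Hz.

Step 1 — Resonance condition Im(Z)=0 gives ω₀ = 1/√(LC).
Step 2 — ω₀ = 1/√(0.005·1.39e-09) = 3.793e+05 rad/s.
Step 3 — f₀ = ω₀/(2π) = 6.037e+04 Hz.

f₀ = 6.037e+04 Hz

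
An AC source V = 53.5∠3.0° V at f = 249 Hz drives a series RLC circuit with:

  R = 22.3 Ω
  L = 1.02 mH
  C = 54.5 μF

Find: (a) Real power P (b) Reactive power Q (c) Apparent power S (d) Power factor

Step 1 — Angular frequency: ω = 2π·f = 2π·249 = 1565 rad/s.
Step 2 — Component impedances:
  R: Z = R = 22.3 Ω
  L: Z = jωL = j·1565·0.00102 = 0 + j1.596 Ω
  C: Z = 1/(jωC) = -j/(ω·C) = 0 - j11.73 Ω
Step 3 — Series combination: Z_total = R + L + C = 22.3 - j10.13 Ω = 24.49∠-24.4° Ω.
Step 4 — Source phasor: V = 53.5∠3.0° V = 53.43 + j2.8 V.
Step 5 — Current: I = V / Z = 1.939 + j1.006 A = 2.184∠27.4° A.
Step 6 — Complex power: S = V·I* = 106.4 - j48.34 VA.
Step 7 — Real power: P = Re(S) = 106.4 W.
Step 8 — Reactive power: Q = Im(S) = -48.34 VAR.
Step 9 — Apparent power: |S| = 116.9 VA.
Step 10 — Power factor: PF = P/|S| = 0.9104 (leading).

(a) P = 106.4 W  (b) Q = -48.34 VAR  (c) S = 116.9 VA  (d) PF = 0.9104 (leading)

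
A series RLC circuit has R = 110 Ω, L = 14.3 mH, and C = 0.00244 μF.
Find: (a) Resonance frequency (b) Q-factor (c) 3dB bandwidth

Step 1 — Resonance: ω₀ = 1/√(LC) = 1/√(0.0143·2.44e-09) = 1.693e+05 rad/s.
Step 2 — f₀ = ω₀/(2π) = 2.694e+04 Hz.
Step 3 — Series Q: Q = ω₀L/R = 1.693e+05·0.0143/110 = 22.01.
Step 4 — Bandwidth: Δω = ω₀/Q = 7692 rad/s; BW = Δω/(2π) = 1224 Hz.

(a) f₀ = 2.694e+04 Hz  (b) Q = 22.01  (c) BW = 1224 Hz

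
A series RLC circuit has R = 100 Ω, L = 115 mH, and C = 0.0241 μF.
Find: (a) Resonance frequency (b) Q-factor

Step 1 — Resonance condition Im(Z)=0 gives ω₀ = 1/√(LC).
Step 2 — ω₀ = 1/√(0.115·2.41e-08) = 1.9e+04 rad/s.
Step 3 — f₀ = ω₀/(2π) = 3023 Hz.
Step 4 — Series Q: Q = ω₀L/R = 1.9e+04·0.115/100 = 21.84.

(a) f₀ = 3023 Hz  (b) Q = 21.84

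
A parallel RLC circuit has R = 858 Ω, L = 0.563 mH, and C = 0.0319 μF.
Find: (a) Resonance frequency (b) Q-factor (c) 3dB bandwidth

Step 1 — Resonance: ω₀ = 1/√(LC) = 1/√(0.000563·3.19e-08) = 2.36e+05 rad/s.
Step 2 — f₀ = ω₀/(2π) = 3.756e+04 Hz.
Step 3 — Parallel Q: Q = R/(ω₀L) = 858/(2.36e+05·0.000563) = 6.458.
Step 4 — Bandwidth: Δω = ω₀/Q = 3.654e+04 rad/s; BW = Δω/(2π) = 5815 Hz.

(a) f₀ = 3.756e+04 Hz  (b) Q = 6.458  (c) BW = 5815 Hz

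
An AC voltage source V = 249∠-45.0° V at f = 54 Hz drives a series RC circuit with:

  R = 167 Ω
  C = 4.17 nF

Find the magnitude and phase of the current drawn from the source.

Step 1 — Angular frequency: ω = 2π·f = 2π·54 = 339.3 rad/s.
Step 2 — Component impedances:
  R: Z = R = 167 Ω
  C: Z = 1/(jωC) = -j/(ω·C) = 0 - j7.068e+05 Ω
Step 3 — Series combination: Z_total = R + C = 167 - j7.068e+05 Ω = 7.068e+05∠-90.0° Ω.
Step 4 — Source phasor: V = 249∠-45.0° V = 176.1 - j176.1 V.
Step 5 — Ohm's law: I = V / Z_total = (176.1 - j176.1) / (167 - j7.068e+05) = 0.0002492 + j0.0002491 A.
Step 6 — Convert to polar: |I| = 0.0003523 A, ∠I = 45.0°.

I = 0.0003523∠45.0° A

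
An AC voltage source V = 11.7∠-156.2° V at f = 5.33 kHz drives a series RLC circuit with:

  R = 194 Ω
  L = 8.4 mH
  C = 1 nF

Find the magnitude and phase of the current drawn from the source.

Step 1 — Angular frequency: ω = 2π·f = 2π·5330 = 3.349e+04 rad/s.
Step 2 — Component impedances:
  R: Z = R = 194 Ω
  L: Z = jωL = j·3.349e+04·0.0084 = 0 + j281.3 Ω
  C: Z = 1/(jωC) = -j/(ω·C) = 0 - j2.986e+04 Ω
Step 3 — Series combination: Z_total = R + L + C = 194 - j2.958e+04 Ω = 2.958e+04∠-89.6° Ω.
Step 4 — Source phasor: V = 11.7∠-156.2° V = -10.71 - j4.721 V.
Step 5 — Ohm's law: I = V / Z_total = (-10.71 - j4.721) / (194 - j2.958e+04) = 0.0001572 - j0.0003629 A.
Step 6 — Convert to polar: |I| = 0.0003955 A, ∠I = -66.6°.

I = 0.0003955∠-66.6° A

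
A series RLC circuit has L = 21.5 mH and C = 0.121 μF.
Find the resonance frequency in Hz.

Step 1 — Resonance condition Im(Z)=0 gives ω₀ = 1/√(LC).
Step 2 — ω₀ = 1/√(0.0215·1.21e-07) = 1.961e+04 rad/s.
Step 3 — f₀ = ω₀/(2π) = 3120 Hz.

f₀ = 3120 Hz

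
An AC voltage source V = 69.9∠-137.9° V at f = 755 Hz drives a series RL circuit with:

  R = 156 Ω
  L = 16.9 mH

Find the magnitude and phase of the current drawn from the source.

Step 1 — Angular frequency: ω = 2π·f = 2π·755 = 4744 rad/s.
Step 2 — Component impedances:
  R: Z = R = 156 Ω
  L: Z = jωL = j·4744·0.0169 = 0 + j80.17 Ω
Step 3 — Series combination: Z_total = R + L = 156 + j80.17 Ω = 175.4∠27.2° Ω.
Step 4 — Source phasor: V = 69.9∠-137.9° V = -51.86 - j46.86 V.
Step 5 — Ohm's law: I = V / Z_total = (-51.86 - j46.86) / (156 + j80.17) = -0.3851 - j0.1025 A.
Step 6 — Convert to polar: |I| = 0.3985 A, ∠I = -165.1°.

I = 0.3985∠-165.1° A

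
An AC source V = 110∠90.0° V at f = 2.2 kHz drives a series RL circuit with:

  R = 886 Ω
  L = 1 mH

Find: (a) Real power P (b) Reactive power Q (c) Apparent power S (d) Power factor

Step 1 — Angular frequency: ω = 2π·f = 2π·2200 = 1.382e+04 rad/s.
Step 2 — Component impedances:
  R: Z = R = 886 Ω
  L: Z = jωL = j·1.382e+04·0.001 = 0 + j13.82 Ω
Step 3 — Series combination: Z_total = R + L = 886 + j13.82 Ω = 886.1∠0.9° Ω.
Step 4 — Source phasor: V = 110∠90.0° V = 0 + j110 V.
Step 5 — Current: I = V / Z = 0.001937 + j0.1241 A = 0.1241∠89.1° A.
Step 6 — Complex power: S = V·I* = 13.65 + j0.213 VA.
Step 7 — Real power: P = Re(S) = 13.65 W.
Step 8 — Reactive power: Q = Im(S) = 0.213 VAR.
Step 9 — Apparent power: |S| = 13.66 VA.
Step 10 — Power factor: PF = P/|S| = 0.9999 (lagging).

(a) P = 13.65 W  (b) Q = 0.213 VAR  (c) S = 13.66 VA  (d) PF = 0.9999 (lagging)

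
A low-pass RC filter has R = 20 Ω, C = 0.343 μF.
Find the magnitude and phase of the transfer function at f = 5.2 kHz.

Step 1 — Angular frequency: ω = 2π·5200 = 3.267e+04 rad/s.
Step 2 — Transfer function: H(jω) = 1/(1 + jωRC).
Step 3 — Denominator: 1 + jωRC = 1 + j·3.267e+04·20·3.43e-07 = 1 + j0.2241.
Step 4 — H = 0.9522 - j0.2134.
Step 5 — Magnitude: |H| = 0.9758 (-0.2 dB); phase: φ = -12.6°.

|H| = 0.9758 (-0.2 dB), φ = -12.6°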